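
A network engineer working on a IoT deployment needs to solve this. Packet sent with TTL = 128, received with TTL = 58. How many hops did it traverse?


Given: initial TTL = 128, received TTL = 58
Hops = initial TTL - received TTL
Hops = 128 - 58 = 70

70


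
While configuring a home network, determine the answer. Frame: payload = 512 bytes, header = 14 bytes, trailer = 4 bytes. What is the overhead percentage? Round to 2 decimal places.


Given: payload = 512 B, header = 14 B, trailer = 4 B
Overhead bytes = header + trailer = 14 + 4 = 18
Total frame = payload + overhead = 512 + 18 = 530
Overhead % = 18 / 530 * 100 = 3.3962% -> 3.40% (2 dp)

3.40


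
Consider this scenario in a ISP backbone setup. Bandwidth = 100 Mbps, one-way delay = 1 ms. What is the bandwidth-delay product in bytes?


Given: bandwidth = 100 Mbps, delay = 1 ms
BDP in bits = 100 * 10^6 * 1 / 1000
BDP in bits = 100000
BDP in bytes = 100000 / 8 = 12500

12500


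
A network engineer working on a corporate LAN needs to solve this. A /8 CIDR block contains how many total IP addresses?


Given: CIDR prefix /8
Host bits = 32 - 8 = 24
Total addresses = 2^24 = 16777216

16777216


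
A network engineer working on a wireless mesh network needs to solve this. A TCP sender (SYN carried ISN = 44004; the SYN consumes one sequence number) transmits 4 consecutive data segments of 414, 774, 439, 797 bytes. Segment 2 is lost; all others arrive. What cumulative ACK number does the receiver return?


SYN uses sequence number 44004; first data byte = ISN + 1 = 44005.
Segment 1: SEQ = 44005, len = 414 B, covers [44005, 44418]
Segment 2: SEQ = 44419, len = 774 B, covers [44419, 45192] [LOST]
Segment 3: SEQ = 45193, len = 439 B, covers [45193, 45631]
Segment 4: SEQ = 45632, len = 797 B, covers [45632, 46428]
In-order data received: bytes [44005, 44418] (segments 1..1).
Segment 2 missing -> gap begins at byte 44419; later segments buffered out of order.
Cumulative ACK = next expected in-order byte = 44005 + 414 = 44419

44419


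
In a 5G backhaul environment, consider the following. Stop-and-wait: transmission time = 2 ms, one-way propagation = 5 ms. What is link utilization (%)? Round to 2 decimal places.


Given: Ttrans = 2 ms, Tprop = 5 ms
RTT = 2 * Tprop = 2 * 5 = 10 ms
U = Ttrans / (Ttrans + RTT)
U = 2 / (2 + 10)
U = 2 / 12 = 0.166667
U% = 16.67%

16.67


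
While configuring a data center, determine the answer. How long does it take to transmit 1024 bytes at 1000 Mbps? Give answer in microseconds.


Given: packet = 1024 bytes, bandwidth = 1000 Mbps
Packet in bits = 1024 * 8 = 8192 bits
Bandwidth = 1000 * 10^6 = 1000000000 bps
Time = 8192 / 1000000000 seconds
Time in us = 8192 * 10^6 / 1000000000 = 8.192

8.192


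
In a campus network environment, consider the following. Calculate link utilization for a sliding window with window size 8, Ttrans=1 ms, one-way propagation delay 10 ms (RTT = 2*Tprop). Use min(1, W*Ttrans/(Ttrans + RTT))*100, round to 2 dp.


Given: W = 8, Ttrans = 1 ms, RTT = 20 ms (= 2 * Tprop, Tprop = 10 ms)
Cycle time = Ttrans + RTT = 1 + 20 = 21 ms (first packet sent until its ACK returns)
W * Ttrans = 8 * 1 = 8 ms of sending per cycle
W * Ttrans / (Ttrans + RTT) = 8 / 21 = 0.380952
U = min(1, 0.380952) = 0.380952
U% = 38.10%

38.10


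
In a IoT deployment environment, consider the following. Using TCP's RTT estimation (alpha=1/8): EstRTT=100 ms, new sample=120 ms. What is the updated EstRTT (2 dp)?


Given: EstRTT = 100 ms, SampleRTT = 120 ms, alpha = 1/8
New EstRTT = (1 - alpha) * EstRTT + alpha * SampleRTT
(7/8) * 100 = 87.5
(1/8) * 120 = 15
New EstRTT = 87.5 + 15 = 102.5 ms -> 102.50 ms (2 dp)

102.50


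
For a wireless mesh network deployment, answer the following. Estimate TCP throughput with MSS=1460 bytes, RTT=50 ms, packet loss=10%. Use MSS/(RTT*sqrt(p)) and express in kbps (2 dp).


Given: MSS = 1460 bytes, RTT = 50 ms, loss = 10%
RTT in seconds = 50 / 1000 = 0.05
Loss rate = 10% = 0.1
sqrt(loss) = sqrt(0.1) = 0.316227766017
Throughput (bytes/s) = 1460 / (0.05 * 0.316227766017) = 92338.5077
Throughput (kbps) = 92338.5077 * 8 / 1000 = 738.708061 -> 738.71 kbps (2 dp)

738.71


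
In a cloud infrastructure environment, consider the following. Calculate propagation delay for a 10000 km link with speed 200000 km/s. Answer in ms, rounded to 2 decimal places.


Given: distance = 10000 km, speed = 200000 km/s
Delay = distance / speed = 10000 / 200000 seconds
Delay in ms = 10000 * 1000 / 200000
Delay = 50.0000 ms
Rounded to 2 dp = 50.00 ms

50.00


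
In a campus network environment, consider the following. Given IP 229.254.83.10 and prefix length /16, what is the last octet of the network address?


Given: IP = 229.254.83.10, prefix = /16
Subnet mask = 255.255.0.0
Last octet of IP: 10
Last octet of mask: 0
Network last octet = 10 AND 0 = 0

0


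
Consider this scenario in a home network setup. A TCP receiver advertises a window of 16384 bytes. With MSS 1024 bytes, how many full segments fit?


Given: RWND = 16384 bytes, MSS = 1024 bytes
Full segments = floor(RWND / MSS)
Full segments = floor(16384 / 1024)
Full segments = floor(16.0) = 16

16


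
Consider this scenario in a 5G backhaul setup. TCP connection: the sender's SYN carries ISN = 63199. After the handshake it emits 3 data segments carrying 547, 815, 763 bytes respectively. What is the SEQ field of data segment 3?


The SYN occupies sequence number ISN = 63199, so the first data byte is ISN + 1 = 63200.
SEQ of data segment i = (ISN + 1) + sum of payload sizes of segments 1..i-1.
Segment 1: SEQ = 63200, payload = 547 bytes
Segment 2: SEQ = 63747, payload = 815 bytes
Segment 3: SEQ = 64562, payload = 763 bytes
SEQ of segment 3 = 63200 + 547 + 815 = 64562

64562


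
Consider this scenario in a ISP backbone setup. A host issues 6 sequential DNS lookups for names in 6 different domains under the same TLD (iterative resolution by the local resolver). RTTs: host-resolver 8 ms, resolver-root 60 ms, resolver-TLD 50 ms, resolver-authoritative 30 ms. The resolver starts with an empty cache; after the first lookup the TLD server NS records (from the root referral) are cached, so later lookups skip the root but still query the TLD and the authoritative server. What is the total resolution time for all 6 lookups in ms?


Lookup 1 (cold cache): local + root + TLD + auth = 8 + 60 + 50 + 30 = 148 ms
Lookups 2..6 (TLD NS cached -> skip root; new domain -> still ask TLD and auth): local + TLD + auth = 8 + 50 + 30 = 88 ms each
Remaining 5 lookups: 5 * 88 = 440 ms
Total = 148 + 440 = 588 ms

588


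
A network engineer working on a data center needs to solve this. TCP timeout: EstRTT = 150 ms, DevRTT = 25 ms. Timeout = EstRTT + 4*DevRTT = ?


Given: EstRTT = 150 ms, DevRTT = 25 ms
Timeout = EstRTT + 4 * DevRTT
4 * DevRTT = 4 * 25 = 100
Timeout = 150 + 100 = 250 ms

250


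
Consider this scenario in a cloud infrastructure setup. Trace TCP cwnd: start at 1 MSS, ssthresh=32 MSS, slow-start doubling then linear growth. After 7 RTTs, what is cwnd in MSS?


RTT 0: cwnd = 1 MSS (initial)
RTT 1: cwnd = 2 MSS (slow start, doubled)
RTT 2: cwnd = 4 MSS (slow start, doubled)
RTT 3: cwnd = 8 MSS (slow start, doubled)
RTT 4: cwnd = 16 MSS (slow start, doubled)
RTT 5: cwnd = 32 MSS (slow start, doubled)
RTT 6: cwnd = 33 MSS (congestion avoidance, +1)
RTT 7: cwnd = 34 MSS (congestion avoidance, +1)

34


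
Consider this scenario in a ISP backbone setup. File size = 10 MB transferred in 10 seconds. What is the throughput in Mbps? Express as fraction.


Given: file = 10 MB, time = 10 s
File in Mb = 10 * 8 = 80 Mb
Throughput = 80 / 10 Mbps
Throughput = 8 Mbps

8


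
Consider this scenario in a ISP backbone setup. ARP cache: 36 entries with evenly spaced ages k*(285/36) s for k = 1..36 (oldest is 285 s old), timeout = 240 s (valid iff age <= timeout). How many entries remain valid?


Ages are k * 285/36 s for k = 1..36 (spacing = 7.9167 s).
Entry k is valid iff k * 285/36 <= 240 iff k <= 36 * 240 / 285 = 30.3158
n_valid = floor(30.3158) = 30
(n_stale = 36 - 30 = 6)

30


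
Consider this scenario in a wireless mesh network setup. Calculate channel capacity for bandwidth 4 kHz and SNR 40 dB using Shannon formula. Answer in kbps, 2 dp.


Given: B = 4 kHz, SNR = 40 dB
SNR linear = 10^(40/10) = 10000
1 + SNR = 10001
log2(10001) = 13.2878566418
C = 4 * 1000 * 13.2878566418 = 53151.4266 bps
C = 53.151427 kbps -> 53.15 kbps (2 dp)

53.15


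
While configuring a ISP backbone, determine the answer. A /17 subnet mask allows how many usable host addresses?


Given: subnet mask /17
Host bits = 32 - 17 = 15
Total addresses = 2^15 = 32768
Usable hosts = 32768 - 2 (network + broadcast) = 32766

32766


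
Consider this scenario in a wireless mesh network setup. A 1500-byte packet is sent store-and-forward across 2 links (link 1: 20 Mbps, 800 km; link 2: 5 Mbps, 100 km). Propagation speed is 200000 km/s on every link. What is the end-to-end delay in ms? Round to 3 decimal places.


Packet = 1500 bytes = 12000 bits. Store-and-forward: sum (t_trans + t_prop) per link.
Link 1: t_trans = 12000/(20*10^6) s = 0.6000 ms; t_prop = 800/200000 s = 4.0000 ms; subtotal = 4.6000 ms
Link 2: t_trans = 12000/(5*10^6) s = 2.4000 ms; t_prop = 100/200000 s = 0.5000 ms; subtotal = 2.9000 ms
End-to-end = 4.6000 + 2.9000 = 7.5000 ms -> 7.500 ms (3 dp)

7.500


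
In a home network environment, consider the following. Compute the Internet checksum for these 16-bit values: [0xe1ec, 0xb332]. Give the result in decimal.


Given words: [0xe1ec, 0xb332]
Step 1: Sum all words
Raw sum = 57836 + 45874 = 103710
Step 2: Fold carry: (38174 + 1) = 38175
One's complement = ~38175 & 0xFFFF = 27360

27360


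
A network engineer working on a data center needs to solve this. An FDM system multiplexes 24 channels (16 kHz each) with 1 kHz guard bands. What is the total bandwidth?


Given: 24 channels, 16 kHz each, guard = 1 kHz
Channel bandwidth = 24 * 16 = 384 kHz
Guard bands = 23 gaps * 1 kHz = 23 kHz
Total = 384 + 23 = 407 kHz

407


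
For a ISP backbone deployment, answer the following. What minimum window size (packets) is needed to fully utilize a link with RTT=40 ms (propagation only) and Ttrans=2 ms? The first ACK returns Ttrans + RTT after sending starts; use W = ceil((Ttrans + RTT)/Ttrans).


Given: Ttrans = 2 ms, RTT = 40 ms (= 2 * Tprop, Tprop = 20 ms)
Time until first ACK returns = Ttrans + RTT = 2 + 40 = 42 ms
Need W * Ttrans >= Ttrans + RTT  ->  W >= (Ttrans + RTT) / Ttrans
(Ttrans + RTT) / Ttrans = 42 / 2 = 21
W_min = ceil(21) = 21

21


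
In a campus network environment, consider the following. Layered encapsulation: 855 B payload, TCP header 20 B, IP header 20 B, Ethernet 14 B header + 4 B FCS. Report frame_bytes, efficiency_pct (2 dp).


TCP segment = 855 + 20 = 875 B
IP packet = 875 + 20 = 895 B
Ethernet frame = 895 + 14 + 4 = 913 B
Efficiency = app / frame = 855 / 913 = 0.936473 = 93.6473% -> 93.65% (2 dp)

913, 93.65


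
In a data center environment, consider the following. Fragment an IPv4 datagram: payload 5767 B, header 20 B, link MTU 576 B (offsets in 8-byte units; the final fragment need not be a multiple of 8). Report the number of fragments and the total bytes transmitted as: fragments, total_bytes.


Max data per non-final fragment = floor((MTU - header)/8)*8 = floor((576 - 20)/8)*8 = floor(556/8)*8 = 552 B
Final fragment needs no 8-byte alignment: it can carry up to MTU - header = 556 B
Non-final fragments needed = ceil((payload - 556) / 552) = ceil(5211/552) = ceil(9.4402) = 10
Number of fragments = 10 + 1 = 11
Fragment sizes (data): 10 * 552 B + 247 B (last, 247 <= 556 OK)
Total bytes sent = payload + n_frags * header = 5767 + 11*20 = 5767 + 220 = 5987 B

11, 5987


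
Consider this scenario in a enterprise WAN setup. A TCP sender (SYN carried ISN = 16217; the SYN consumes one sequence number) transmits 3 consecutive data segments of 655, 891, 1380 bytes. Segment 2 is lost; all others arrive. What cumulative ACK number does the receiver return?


SYN uses sequence number 16217; first data byte = ISN + 1 = 16218.
Segment 1: SEQ = 16218, len = 655 B, covers [16218, 16872]
Segment 2: SEQ = 16873, len = 891 B, covers [16873, 17763] [LOST]
Segment 3: SEQ = 17764, len = 1380 B, covers [17764, 19143]
In-order data received: bytes [16218, 16872] (segments 1..1).
Segment 2 missing -> gap begins at byte 16873; later segments buffered out of order.
Cumulative ACK = next expected in-order byte = 16218 + 655 = 16873

16873


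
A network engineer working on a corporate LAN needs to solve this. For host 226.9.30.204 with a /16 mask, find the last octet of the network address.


Given: IP = 226.9.30.204, prefix = /16
Subnet mask = 255.255.0.0
Last octet of IP: 204
Last octet of mask: 0
Network last octet = 204 AND 0 = 0

0


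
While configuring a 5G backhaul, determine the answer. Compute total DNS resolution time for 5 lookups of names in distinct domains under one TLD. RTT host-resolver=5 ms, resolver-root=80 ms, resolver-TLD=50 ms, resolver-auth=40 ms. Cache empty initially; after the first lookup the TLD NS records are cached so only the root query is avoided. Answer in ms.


Lookup 1 (cold cache): local + root + TLD + auth = 5 + 80 + 50 + 40 = 175 ms
Lookups 2..5 (TLD NS cached -> skip root; new domain -> still ask TLD and auth): local + TLD + auth = 5 + 50 + 40 = 95 ms each
Remaining 4 lookups: 4 * 95 = 380 ms
Total = 175 + 380 = 555 ms

555


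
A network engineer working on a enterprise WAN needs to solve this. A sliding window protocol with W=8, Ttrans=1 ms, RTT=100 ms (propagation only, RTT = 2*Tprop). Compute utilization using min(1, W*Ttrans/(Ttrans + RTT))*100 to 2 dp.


Given: W = 8, Ttrans = 1 ms, RTT = 100 ms (= 2 * Tprop, Tprop = 50 ms)
Cycle time = Ttrans + RTT = 1 + 100 = 101 ms (first packet sent until its ACK returns)
W * Ttrans = 8 * 1 = 8 ms of sending per cycle
W * Ttrans / (Ttrans + RTT) = 8 / 101 = 0.079208
U = min(1, 0.079208) = 0.079208
U% = 7.92%

7.92


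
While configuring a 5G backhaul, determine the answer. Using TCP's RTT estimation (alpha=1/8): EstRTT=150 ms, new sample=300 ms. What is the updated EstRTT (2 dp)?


Given: EstRTT = 150 ms, SampleRTT = 300 ms, alpha = 1/8
New EstRTT = (1 - alpha) * EstRTT + alpha * SampleRTT
(7/8) * 150 = 131.25
(1/8) * 300 = 37.5
New EstRTT = 131.25 + 37.5 = 168.75 ms -> 168.75 ms (2 dp)

168.75


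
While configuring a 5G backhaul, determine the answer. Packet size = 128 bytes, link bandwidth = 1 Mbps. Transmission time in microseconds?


Given: packet = 128 bytes, bandwidth = 1 Mbps
Packet in bits = 128 * 8 = 1024 bits
Bandwidth = 1 * 10^6 = 1000000 bps
Time = 1024 / 1000000 seconds
Time in us = 1024 * 10^6 / 1000000 = 1024

1024


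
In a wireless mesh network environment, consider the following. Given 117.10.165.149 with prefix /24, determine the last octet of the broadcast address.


Given: IP = 117.10.165.149, prefix = /24
Host bits = 32 - 24 = 8
Network last octet = 149 AND mask = 0
Host part size = 2^8 - 1 = 255
Broadcast last octet = 0 OR 255 = 255

255


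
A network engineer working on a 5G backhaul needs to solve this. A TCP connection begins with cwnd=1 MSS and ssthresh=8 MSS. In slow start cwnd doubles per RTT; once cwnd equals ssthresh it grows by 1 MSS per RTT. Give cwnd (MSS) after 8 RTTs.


RTT 0: cwnd = 1 MSS (initial)
RTT 1: cwnd = 2 MSS (slow start, doubled)
RTT 2: cwnd = 4 MSS (slow start, doubled)
RTT 3: cwnd = 8 MSS (slow start, doubled)
RTT 4: cwnd = 9 MSS (congestion avoidance, +1)
RTT 5: cwnd = 10 MSS (congestion avoidance, +1)
RTT 6: cwnd = 11 MSS (congestion avoidance, +1)
RTT 7: cwnd = 12 MSS (congestion avoidance, +1)
RTT 8: cwnd = 13 MSS (congestion avoidance, +1)

13


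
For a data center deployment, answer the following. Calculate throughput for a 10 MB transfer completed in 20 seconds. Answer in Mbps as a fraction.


Given: file = 10 MB, time = 20 s
File in Mb = 10 * 8 = 80 Mb
Throughput = 80 / 20 Mbps
Throughput = 4 Mbps

4


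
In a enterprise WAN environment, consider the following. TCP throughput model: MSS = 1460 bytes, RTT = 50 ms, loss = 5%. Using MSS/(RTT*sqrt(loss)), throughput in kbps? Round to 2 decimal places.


Given: MSS = 1460 bytes, RTT = 50 ms, loss = 5%
RTT in seconds = 50 / 1000 = 0.05
Loss rate = 5% = 0.05
sqrt(loss) = sqrt(0.05) = 0.223606797750
Throughput (bytes/s) = 1460 / (0.05 * 0.223606797750) = 130586.3699
Throughput (kbps) = 130586.3699 * 8 / 1000 = 1044.690959 -> 1044.69 kbps (2 dp)

1044.69


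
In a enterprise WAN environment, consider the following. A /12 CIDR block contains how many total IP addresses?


Given: CIDR prefix /12
Host bits = 32 - 12 = 20
Total addresses = 2^20 = 1048576

1048576


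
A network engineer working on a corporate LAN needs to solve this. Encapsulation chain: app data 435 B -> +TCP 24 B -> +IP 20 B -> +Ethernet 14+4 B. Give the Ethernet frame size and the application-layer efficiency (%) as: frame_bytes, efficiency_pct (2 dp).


TCP segment = 435 + 24 = 459 B
IP packet = 459 + 20 = 479 B
Ethernet frame = 479 + 14 + 4 = 497 B
Efficiency = app / frame = 435 / 497 = 0.875252 = 87.5252% -> 87.53% (2 dp)

497, 87.53


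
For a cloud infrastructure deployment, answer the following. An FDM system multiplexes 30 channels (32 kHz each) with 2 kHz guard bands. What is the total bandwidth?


Given: 30 channels, 32 kHz each, guard = 2 kHz
Channel bandwidth = 30 * 32 = 960 kHz
Guard bands = 29 gaps * 2 kHz = 58 kHz
Total = 960 + 58 = 1018 kHz

1018


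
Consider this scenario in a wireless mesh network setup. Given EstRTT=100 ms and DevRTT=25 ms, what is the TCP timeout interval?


Given: EstRTT = 100 ms, DevRTT = 25 ms
Timeout = EstRTT + 4 * DevRTT
4 * DevRTT = 4 * 25 = 100
Timeout = 100 + 100 = 200 ms

200


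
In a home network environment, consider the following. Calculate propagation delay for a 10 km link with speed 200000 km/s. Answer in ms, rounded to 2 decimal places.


Given: distance = 10 km, speed = 200000 km/s
Delay = distance / speed = 10 / 200000 seconds
Delay in ms = 10 * 1000 / 200000
Delay = 0.0500 ms
Rounded to 2 dp = 0.05 ms

0.05


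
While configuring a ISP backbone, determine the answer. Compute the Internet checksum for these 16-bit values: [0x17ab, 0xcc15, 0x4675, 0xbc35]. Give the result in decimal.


Given words: [0x17ab, 0xcc15, 0x4675, 0xbc35]
Step 1: Sum all words
Raw sum = 6059 + 52245 + 18037 + 48181 = 124522
Step 2: Fold carry: (58986 + 1) = 58987
One's complement = ~58987 & 0xFFFF = 6548

6548


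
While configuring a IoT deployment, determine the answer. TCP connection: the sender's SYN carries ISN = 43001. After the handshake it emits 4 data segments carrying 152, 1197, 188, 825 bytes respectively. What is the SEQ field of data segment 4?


The SYN occupies sequence number ISN = 43001, so the first data byte is ISN + 1 = 43002.
SEQ of data segment i = (ISN + 1) + sum of payload sizes of segments 1..i-1.
Segment 1: SEQ = 43002, payload = 152 bytes
Segment 2: SEQ = 43154, payload = 1197 bytes
Segment 3: SEQ = 44351, payload = 188 bytes
Segment 4: SEQ = 44539, payload = 825 bytes
SEQ of segment 4 = 43002 + 152 + 1197 + 188 = 44539

44539


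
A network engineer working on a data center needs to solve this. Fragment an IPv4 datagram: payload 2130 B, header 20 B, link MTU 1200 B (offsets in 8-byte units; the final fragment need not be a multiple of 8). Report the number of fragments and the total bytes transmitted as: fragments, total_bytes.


Max data per non-final fragment = floor((MTU - header)/8)*8 = floor((1200 - 20)/8)*8 = floor(1180/8)*8 = 1176 B
Final fragment needs no 8-byte alignment: it can carry up to MTU - header = 1180 B
Non-final fragments needed = ceil((payload - 1180) / 1176) = ceil(950/1176) = ceil(0.8078) = 1
Number of fragments = 1 + 1 = 2
Fragment sizes (data): 1 * 1176 B + 954 B (last, 954 <= 1180 OK)
Total bytes sent = payload + n_frags * header = 2130 + 2*20 = 2130 + 40 = 2170 B

2, 2170


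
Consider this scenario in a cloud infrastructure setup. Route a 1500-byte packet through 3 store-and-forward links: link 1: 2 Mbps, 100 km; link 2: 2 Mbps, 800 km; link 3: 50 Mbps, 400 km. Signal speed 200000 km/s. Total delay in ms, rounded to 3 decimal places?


Packet = 1500 bytes = 12000 bits. Store-and-forward: sum (t_trans + t_prop) per link.
Link 1: t_trans = 12000/(2*10^6) s = 6.0000 ms; t_prop = 100/200000 s = 0.5000 ms; subtotal = 6.5000 ms
Link 2: t_trans = 12000/(2*10^6) s = 6.0000 ms; t_prop = 800/200000 s = 4.0000 ms; subtotal = 10.0000 ms
Link 3: t_trans = 12000/(50*10^6) s = 0.2400 ms; t_prop = 400/200000 s = 2.0000 ms; subtotal = 2.2400 ms
End-to-end = 6.5000 + 10.0000 + 2.2400 = 18.7400 ms -> 18.740 ms (3 dp)

18.740


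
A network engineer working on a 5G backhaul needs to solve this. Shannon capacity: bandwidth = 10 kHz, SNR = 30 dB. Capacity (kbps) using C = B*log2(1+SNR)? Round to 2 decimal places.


Given: B = 10 kHz, SNR = 30 dB
SNR linear = 10^(30/10) = 1000
1 + SNR = 1001
log2(1001) = 9.9672262588
C = 10 * 1000 * 9.9672262588 = 99672.2626 bps
C = 99.672263 kbps -> 99.67 kbps (2 dp)

99.67


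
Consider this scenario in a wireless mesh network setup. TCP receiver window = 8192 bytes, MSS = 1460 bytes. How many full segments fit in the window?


Given: RWND = 8192 bytes, MSS = 1460 bytes
Full segments = floor(RWND / MSS)
Full segments = floor(8192 / 1460)
Full segments = floor(5.611) = 5

5


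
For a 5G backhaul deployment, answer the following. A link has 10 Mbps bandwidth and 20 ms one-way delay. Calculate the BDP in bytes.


Given: bandwidth = 10 Mbps, delay = 20 ms
BDP in bits = 10 * 10^6 * 20 / 1000
BDP in bits = 200000
BDP in bytes = 200000 / 8 = 25000

25000


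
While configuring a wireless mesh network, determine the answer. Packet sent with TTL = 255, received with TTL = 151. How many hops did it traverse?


Given: initial TTL = 255, received TTL = 151
Hops = initial TTL - received TTL
Hops = 255 - 151 = 104

104


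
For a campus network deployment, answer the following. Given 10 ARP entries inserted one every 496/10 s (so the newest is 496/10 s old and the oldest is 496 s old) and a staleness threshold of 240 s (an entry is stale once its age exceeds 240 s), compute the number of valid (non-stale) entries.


Ages are k * 496/10 s for k = 1..10 (spacing = 49.6000 s).
Entry k is valid iff k * 496/10 <= 240 iff k <= 10 * 240 / 496 = 4.8387
n_valid = floor(4.8387) = 4
(n_stale = 10 - 4 = 6)

4


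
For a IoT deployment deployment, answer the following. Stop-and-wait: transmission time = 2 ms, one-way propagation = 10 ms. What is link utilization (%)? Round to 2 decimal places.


Given: Ttrans = 2 ms, Tprop = 10 ms
RTT = 2 * Tprop = 2 * 10 = 20 ms
U = Ttrans / (Ttrans + RTT)
U = 2 / (2 + 20)
U = 2 / 22 = 0.090909
U% = 9.09%

9.09


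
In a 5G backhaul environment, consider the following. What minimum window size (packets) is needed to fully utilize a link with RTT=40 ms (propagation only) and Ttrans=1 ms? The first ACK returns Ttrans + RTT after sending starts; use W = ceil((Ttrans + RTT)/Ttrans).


Given: Ttrans = 1 ms, RTT = 40 ms (= 2 * Tprop, Tprop = 20 ms)
Time until first ACK returns = Ttrans + RTT = 1 + 40 = 41 ms
Need W * Ttrans >= Ttrans + RTT  ->  W >= (Ttrans + RTT) / Ttrans
(Ttrans + RTT) / Ttrans = 41 / 1 = 41
W_min = ceil(41) = 41

41


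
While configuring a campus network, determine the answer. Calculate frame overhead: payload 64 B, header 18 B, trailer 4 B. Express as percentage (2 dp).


Given: payload = 64 B, header = 18 B, trailer = 4 B
Overhead bytes = header + trailer = 18 + 4 = 22
Total frame = payload + overhead = 64 + 22 = 86
Overhead % = 22 / 86 * 100 = 25.5814% -> 25.58% (2 dp)

25.58


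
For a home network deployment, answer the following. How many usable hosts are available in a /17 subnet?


Given: subnet mask /17
Host bits = 32 - 17 = 15
Total addresses = 2^15 = 32768
Usable hosts = 32768 - 2 (network + broadcast) = 32766

32766


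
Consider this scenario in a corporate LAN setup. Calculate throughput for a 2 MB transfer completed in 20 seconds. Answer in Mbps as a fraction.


Given: file = 2 MB, time = 20 s
File in Mb = 2 * 8 = 16 Mb
Throughput = 16 / 20 Mbps
Throughput = 4/5 Mbps

4/5


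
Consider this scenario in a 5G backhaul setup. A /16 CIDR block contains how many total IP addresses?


Given: CIDR prefix /16
Host bits = 32 - 16 = 16
Total addresses = 2^16 = 65536

65536


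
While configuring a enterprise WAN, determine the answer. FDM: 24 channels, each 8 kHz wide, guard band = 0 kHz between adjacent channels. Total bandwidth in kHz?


Given: 24 channels, 8 kHz each, guard = 0 kHz
Channel bandwidth = 24 * 8 = 192 kHz
Guard bands = 23 gaps * 0 kHz = 0 kHz
Total = 192 + 0 = 192 kHz

192


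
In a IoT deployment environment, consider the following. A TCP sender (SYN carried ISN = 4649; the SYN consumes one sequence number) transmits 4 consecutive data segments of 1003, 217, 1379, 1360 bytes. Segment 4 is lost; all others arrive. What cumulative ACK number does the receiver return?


SYN uses sequence number 4649; first data byte = ISN + 1 = 4650.
Segment 1: SEQ = 4650, len = 1003 B, covers [4650, 5652]
Segment 2: SEQ = 5653, len = 217 B, covers [5653, 5869]
Segment 3: SEQ = 5870, len = 1379 B, covers [5870, 7248]
Segment 4: SEQ = 7249, len = 1360 B, covers [7249, 8608] [LOST]
In-order data received: bytes [4650, 7248] (segments 1..3).
Segment 4 missing -> gap begins at byte 7249.
Cumulative ACK = next expected in-order byte = 4650 + 1003 + 217 + 1379 = 7249

7249


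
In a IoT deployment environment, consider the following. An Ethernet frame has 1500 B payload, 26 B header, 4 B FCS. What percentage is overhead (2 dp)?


Given: payload = 1500 B, header = 26 B, trailer = 4 B
Overhead bytes = header + trailer = 26 + 4 = 30
Total frame = payload + overhead = 1500 + 30 = 1530
Overhead % = 30 / 1530 * 100 = 1.9608% -> 1.96% (2 dp)

1.96


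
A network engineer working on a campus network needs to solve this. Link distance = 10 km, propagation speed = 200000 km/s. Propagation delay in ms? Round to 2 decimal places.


Given: distance = 10 km, speed = 200000 km/s
Delay = distance / speed = 10 / 200000 seconds
Delay in ms = 10 * 1000 / 200000
Delay = 0.0500 ms
Rounded to 2 dp = 0.05 ms

0.05


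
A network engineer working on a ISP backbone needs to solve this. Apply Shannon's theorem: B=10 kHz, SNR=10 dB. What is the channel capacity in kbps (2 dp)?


Given: B = 10 kHz, SNR = 10 dB
SNR linear = 10^(10/10) = 10
1 + SNR = 11
log2(11) = 3.4594316186
C = 10 * 1000 * 3.4594316186 = 34594.3162 bps
C = 34.594316 kbps -> 34.59 kbps (2 dp)

34.59


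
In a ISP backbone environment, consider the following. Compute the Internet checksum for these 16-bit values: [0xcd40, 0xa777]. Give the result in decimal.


Given words: [0xcd40, 0xa777]
Step 1: Sum all words
Raw sum = 52544 + 42871 = 95415
Step 2: Fold carry: (29879 + 1) = 29880
One's complement = ~29880 & 0xFFFF = 35655

35655


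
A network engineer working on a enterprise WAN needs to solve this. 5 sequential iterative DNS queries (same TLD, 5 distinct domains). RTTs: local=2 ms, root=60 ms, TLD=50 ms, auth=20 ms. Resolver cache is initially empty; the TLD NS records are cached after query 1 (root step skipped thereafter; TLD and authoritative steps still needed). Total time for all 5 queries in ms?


Lookup 1 (cold cache): local + root + TLD + auth = 2 + 60 + 50 + 20 = 132 ms
Lookups 2..5 (TLD NS cached -> skip root; new domain -> still ask TLD and auth): local + TLD + auth = 2 + 50 + 20 = 72 ms each
Remaining 4 lookups: 4 * 72 = 288 ms
Total = 132 + 288 = 420 ms

420


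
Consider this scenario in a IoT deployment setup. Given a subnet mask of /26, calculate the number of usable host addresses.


Given: subnet mask /26
Host bits = 32 - 26 = 6
Total addresses = 2^6 = 64
Usable hosts = 64 - 2 (network + broadcast) = 62

62


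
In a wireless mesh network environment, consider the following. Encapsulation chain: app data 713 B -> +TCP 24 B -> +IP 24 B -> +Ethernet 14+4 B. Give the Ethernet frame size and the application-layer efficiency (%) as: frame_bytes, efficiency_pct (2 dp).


TCP segment = 713 + 24 = 737 B
IP packet = 737 + 24 = 761 B
Ethernet frame = 761 + 14 + 4 = 779 B
Efficiency = app / frame = 713 / 779 = 0.915276 = 91.5276% -> 91.53% (2 dp)

779, 91.53


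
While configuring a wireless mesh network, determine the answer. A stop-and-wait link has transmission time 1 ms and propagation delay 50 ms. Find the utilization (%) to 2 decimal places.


Given: Ttrans = 1 ms, Tprop = 50 ms
RTT = 2 * Tprop = 2 * 50 = 100 ms
U = Ttrans / (Ttrans + RTT)
U = 1 / (1 + 100)
U = 1 / 101 = 0.009901
U% = 0.99%

0.99


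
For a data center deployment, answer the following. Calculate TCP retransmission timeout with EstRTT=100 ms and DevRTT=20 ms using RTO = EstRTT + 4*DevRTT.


Given: EstRTT = 100 ms, DevRTT = 20 ms
Timeout = EstRTT + 4 * DevRTT
4 * DevRTT = 4 * 20 = 80
Timeout = 100 + 80 = 180 ms

180


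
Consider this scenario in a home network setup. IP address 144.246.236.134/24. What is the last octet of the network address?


Given: IP = 144.246.236.134, prefix = /24
Subnet mask = 255.255.255.0
Last octet of IP: 134
Last octet of mask: 0
Network last octet = 134 AND 0 = 0

0


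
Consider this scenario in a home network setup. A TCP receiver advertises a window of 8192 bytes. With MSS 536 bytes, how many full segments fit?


Given: RWND = 8192 bytes, MSS = 536 bytes
Full segments = floor(RWND / MSS)
Full segments = floor(8192 / 536)
Full segments = floor(15.2836) = 15

15


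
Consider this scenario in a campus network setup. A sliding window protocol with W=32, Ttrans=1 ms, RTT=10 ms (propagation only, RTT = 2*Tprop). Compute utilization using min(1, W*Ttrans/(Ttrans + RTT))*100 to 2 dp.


Given: W = 32, Ttrans = 1 ms, RTT = 10 ms (= 2 * Tprop, Tprop = 5 ms)
Cycle time = Ttrans + RTT = 1 + 10 = 11 ms (first packet sent until its ACK returns)
W * Ttrans = 32 * 1 = 32 ms of sending per cycle
W * Ttrans / (Ttrans + RTT) = 32 / 11 = 2.909091
U = min(1, 2.909091) = 1.000000
U% = 100.00%

100.00


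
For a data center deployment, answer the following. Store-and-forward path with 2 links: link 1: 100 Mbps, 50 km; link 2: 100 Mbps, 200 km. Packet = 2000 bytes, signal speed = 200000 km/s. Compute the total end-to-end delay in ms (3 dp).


Packet = 2000 bytes = 16000 bits. Store-and-forward: sum (t_trans + t_prop) per link.
Link 1: t_trans = 16000/(100*10^6) s = 0.1600 ms; t_prop = 50/200000 s = 0.2500 ms; subtotal = 0.4100 ms
Link 2: t_trans = 16000/(100*10^6) s = 0.1600 ms; t_prop = 200/200000 s = 1.0000 ms; subtotal = 1.1600 ms
End-to-end = 0.4100 + 1.1600 = 1.5700 ms -> 1.570 ms (3 dp)

1.570


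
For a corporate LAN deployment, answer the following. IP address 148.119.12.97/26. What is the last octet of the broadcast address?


Given: IP = 148.119.12.97, prefix = /26
Host bits = 32 - 26 = 6
Network last octet = 97 AND mask = 64
Host part size = 2^6 - 1 = 63
Broadcast last octet = 64 OR 63 = 127

127


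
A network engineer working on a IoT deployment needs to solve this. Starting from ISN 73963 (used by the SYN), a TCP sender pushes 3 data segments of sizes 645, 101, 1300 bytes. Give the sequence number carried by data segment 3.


The SYN occupies sequence number ISN = 73963, so the first data byte is ISN + 1 = 73964.
SEQ of data segment i = (ISN + 1) + sum of payload sizes of segments 1..i-1.
Segment 1: SEQ = 73964, payload = 645 bytes
Segment 2: SEQ = 74609, payload = 101 bytes
Segment 3: SEQ = 74710, payload = 1300 bytes
SEQ of segment 3 = 73964 + 645 + 101 = 74710

74710


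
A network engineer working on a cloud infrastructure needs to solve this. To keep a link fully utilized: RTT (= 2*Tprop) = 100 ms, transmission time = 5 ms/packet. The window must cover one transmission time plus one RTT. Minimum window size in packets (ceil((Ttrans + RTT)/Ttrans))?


Given: Ttrans = 5 ms, RTT = 100 ms (= 2 * Tprop, Tprop = 50 ms)
Time until first ACK returns = Ttrans + RTT = 5 + 100 = 105 ms
Need W * Ttrans >= Ttrans + RTT  ->  W >= (Ttrans + RTT) / Ttrans
(Ttrans + RTT) / Ttrans = 105 / 5 = 21
W_min = ceil(21) = 21

21


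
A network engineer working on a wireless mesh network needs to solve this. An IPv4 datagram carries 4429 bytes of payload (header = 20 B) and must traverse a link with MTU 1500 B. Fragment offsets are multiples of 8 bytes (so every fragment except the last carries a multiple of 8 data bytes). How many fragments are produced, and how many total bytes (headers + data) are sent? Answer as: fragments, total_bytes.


Max data per non-final fragment = floor((MTU - header)/8)*8 = floor((1500 - 20)/8)*8 = floor(1480/8)*8 = 1480 B
Final fragment needs no 8-byte alignment: it can carry up to MTU - header = 1480 B
Non-final fragments needed = ceil((payload - 1480) / 1480) = ceil(2949/1480) = ceil(1.9926) = 2
Number of fragments = 2 + 1 = 3
Fragment sizes (data): 2 * 1480 B + 1469 B (last, 1469 <= 1480 OK)
Total bytes sent = payload + n_frags * header = 4429 + 3*20 = 4429 + 60 = 4489 B

3, 4489


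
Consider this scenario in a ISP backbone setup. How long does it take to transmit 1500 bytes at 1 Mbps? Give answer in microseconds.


Given: packet = 1500 bytes, bandwidth = 1 Mbps
Packet in bits = 1500 * 8 = 12000 bits
Bandwidth = 1 * 10^6 = 1000000 bps
Time = 12000 / 1000000 seconds
Time in us = 12000 * 10^6 / 1000000 = 12000

12000


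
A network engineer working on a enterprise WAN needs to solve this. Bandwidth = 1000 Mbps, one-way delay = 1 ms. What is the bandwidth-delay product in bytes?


Given: bandwidth = 1000 Mbps, delay = 1 ms
BDP in bits = 1000 * 10^6 * 1 / 1000
BDP in bits = 1000000
BDP in bytes = 1000000 / 8 = 125000

125000


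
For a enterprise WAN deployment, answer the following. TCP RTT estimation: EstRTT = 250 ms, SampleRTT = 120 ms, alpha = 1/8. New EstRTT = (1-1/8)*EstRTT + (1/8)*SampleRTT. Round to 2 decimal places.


Given: EstRTT = 250 ms, SampleRTT = 120 ms, alpha = 1/8
New EstRTT = (1 - alpha) * EstRTT + alpha * SampleRTT
(7/8) * 250 = 218.75
(1/8) * 120 = 15
New EstRTT = 218.75 + 15 = 233.75 ms -> 233.75 ms (2 dp)

233.75


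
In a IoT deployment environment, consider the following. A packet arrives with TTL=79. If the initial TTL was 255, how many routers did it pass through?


Given: initial TTL = 255, received TTL = 79
Hops = initial TTL - received TTL
Hops = 255 - 79 = 176

176


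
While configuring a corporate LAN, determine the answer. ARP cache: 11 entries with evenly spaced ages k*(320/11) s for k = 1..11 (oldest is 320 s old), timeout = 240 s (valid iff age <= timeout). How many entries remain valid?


Ages are k * 320/11 s for k = 1..11 (spacing = 29.0909 s).
Entry k is valid iff k * 320/11 <= 240 iff k <= 11 * 240 / 320 = 8.2500
n_valid = floor(8.2500) = 8
(n_stale = 11 - 8 = 3)

8


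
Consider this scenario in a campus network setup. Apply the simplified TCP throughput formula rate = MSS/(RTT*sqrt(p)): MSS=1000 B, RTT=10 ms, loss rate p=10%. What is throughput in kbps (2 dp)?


Given: MSS = 1000 bytes, RTT = 10 ms, loss = 10%
RTT in seconds = 10 / 1000 = 0.01
Loss rate = 10% = 0.1
sqrt(loss) = sqrt(0.1) = 0.316227766017
Throughput (bytes/s) = 1000 / (0.01 * 0.316227766017) = 316227.7660
Throughput (kbps) = 316227.7660 * 8 / 1000 = 2529.822128 -> 2529.82 kbps (2 dp)

2529.82


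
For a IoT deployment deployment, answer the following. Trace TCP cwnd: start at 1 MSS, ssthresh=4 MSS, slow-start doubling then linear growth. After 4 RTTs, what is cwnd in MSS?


RTT 0: cwnd = 1 MSS (initial)
RTT 1: cwnd = 2 MSS (slow start, doubled)
RTT 2: cwnd = 4 MSS (slow start, doubled)
RTT 3: cwnd = 5 MSS (congestion avoidance, +1)
RTT 4: cwnd = 6 MSS (congestion avoidance, +1)

6


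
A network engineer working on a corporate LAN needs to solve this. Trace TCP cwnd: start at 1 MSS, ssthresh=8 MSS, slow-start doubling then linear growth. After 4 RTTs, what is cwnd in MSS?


RTT 0: cwnd = 1 MSS (initial)
RTT 1: cwnd = 2 MSS (slow start, doubled)
RTT 2: cwnd = 4 MSS (slow start, doubled)
RTT 3: cwnd = 8 MSS (slow start, doubled)
RTT 4: cwnd = 9 MSS (congestion avoidance, +1)

9


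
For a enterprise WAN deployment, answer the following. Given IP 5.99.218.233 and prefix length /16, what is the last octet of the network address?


Given: IP = 5.99.218.233, prefix = /16
Subnet mask = 255.255.0.0
Last octet of IP: 233
Last octet of mask: 0
Network last octet = 233 AND 0 = 0

0


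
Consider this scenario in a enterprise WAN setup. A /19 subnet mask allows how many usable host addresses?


Given: subnet mask /19
Host bits = 32 - 19 = 13
Total addresses = 2^13 = 8192
Usable hosts = 8192 - 2 (network + broadcast) = 8190

8190


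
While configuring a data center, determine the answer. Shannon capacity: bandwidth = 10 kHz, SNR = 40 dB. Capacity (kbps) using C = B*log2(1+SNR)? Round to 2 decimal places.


Given: B = 10 kHz, SNR = 40 dB
SNR linear = 10^(40/10) = 10000
1 + SNR = 10001
log2(10001) = 13.2878566418
C = 10 * 1000 * 13.2878566418 = 132878.5664 bps
C = 132.878566 kbps -> 132.88 kbps (2 dp)

132.88


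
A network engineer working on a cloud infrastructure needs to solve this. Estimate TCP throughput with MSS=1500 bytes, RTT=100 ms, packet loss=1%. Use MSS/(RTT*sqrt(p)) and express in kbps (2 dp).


Given: MSS = 1500 bytes, RTT = 100 ms, loss = 1%
RTT in seconds = 100 / 1000 = 0.1
Loss rate = 1% = 0.01
sqrt(loss) = sqrt(0.01) = 0.1
Throughput (bytes/s) = 1500 / (0.1 * 0.1) = 150000.0000
Throughput (kbps) = 150000.0000 * 8 / 1000 = 1200.000000 -> 1200.00 kbps (2 dp)

1200.00


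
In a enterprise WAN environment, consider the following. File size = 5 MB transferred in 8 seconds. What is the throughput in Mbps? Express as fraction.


Given: file = 5 MB, time = 8 s
File in Mb = 5 * 8 = 40 Mb
Throughput = 40 / 8 Mbps
Throughput = 5 Mbps

5


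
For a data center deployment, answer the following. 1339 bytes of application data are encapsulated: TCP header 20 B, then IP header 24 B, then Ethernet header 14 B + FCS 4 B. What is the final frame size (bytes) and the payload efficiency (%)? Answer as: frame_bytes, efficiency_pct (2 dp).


TCP segment = 1339 + 20 = 1359 B
IP packet = 1359 + 24 = 1383 B
Ethernet frame = 1383 + 14 + 4 = 1401 B
Efficiency = app / frame = 1339 / 1401 = 0.955746 = 95.5746% -> 95.57% (2 dp)

1401, 95.57


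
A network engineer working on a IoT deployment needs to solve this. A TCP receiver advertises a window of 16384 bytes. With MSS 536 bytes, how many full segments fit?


Given: RWND = 16384 bytes, MSS = 536 bytes
Full segments = floor(RWND / MSS)
Full segments = floor(16384 / 536)
Full segments = floor(30.5672) = 30

30


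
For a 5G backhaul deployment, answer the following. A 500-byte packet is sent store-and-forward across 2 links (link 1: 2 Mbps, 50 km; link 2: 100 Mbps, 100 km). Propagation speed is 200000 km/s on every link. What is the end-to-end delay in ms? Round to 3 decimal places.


Packet = 500 bytes = 4000 bits. Store-and-forward: sum (t_trans + t_prop) per link.
Link 1: t_trans = 4000/(2*10^6) s = 2.0000 ms; t_prop = 50/200000 s = 0.2500 ms; subtotal = 2.2500 ms
Link 2: t_trans = 4000/(100*10^6) s = 0.0400 ms; t_prop = 100/200000 s = 0.5000 ms; subtotal = 0.5400 ms
End-to-end = 2.2500 + 0.5400 = 2.7900 ms -> 2.790 ms (3 dp)

2.790


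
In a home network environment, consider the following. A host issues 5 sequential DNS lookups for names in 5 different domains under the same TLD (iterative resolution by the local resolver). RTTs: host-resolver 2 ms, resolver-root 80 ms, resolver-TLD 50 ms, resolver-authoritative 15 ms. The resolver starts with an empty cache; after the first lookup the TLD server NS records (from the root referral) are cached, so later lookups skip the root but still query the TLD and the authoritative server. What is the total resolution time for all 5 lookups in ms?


Lookup 1 (cold cache): local + root + TLD + auth = 2 + 80 + 50 + 15 = 147 ms
Lookups 2..5 (TLD NS cached -> skip root; new domain -> still ask TLD and auth): local + TLD + auth = 2 + 50 + 15 = 67 ms each
Remaining 4 lookups: 4 * 67 = 268 ms
Total = 147 + 268 = 415 ms

415
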